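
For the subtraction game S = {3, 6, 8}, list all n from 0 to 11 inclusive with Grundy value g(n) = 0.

Grundy values for subtraction set {3, 6, 8}:
g(0) = mex{} = 0
g(1) = mex{} = 0
g(2) = mex{} = 0
g(3) = mex{0} = 1
g(4) = mex{0} = 1
g(5) = mex{0} = 1
g(6) = mex{0,1} = 2
g(7) = mex{0,1} = 2
g(8) = mex{0,1} = 2
g(9) = mex{0,1,2} = 3
g(10) = mex{0,1,2} = 3
g(11) = mex{1,2} = 0
The P-positions (g = 0) in 0..11 are 0, 1, 2, 11.

0, 1, 2, 11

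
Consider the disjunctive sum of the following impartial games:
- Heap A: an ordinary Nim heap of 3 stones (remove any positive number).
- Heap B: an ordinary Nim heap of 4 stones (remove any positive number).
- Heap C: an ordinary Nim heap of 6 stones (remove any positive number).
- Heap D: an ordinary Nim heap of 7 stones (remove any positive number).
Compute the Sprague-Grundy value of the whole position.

Heap A is a plain Nim heap of size 3, so its Grundy value is 3.
Heap B is a plain Nim heap of size 4, so its Grundy value is 4.
Heap C is a plain Nim heap of size 6, so its Grundy value is 6.
Heap D is a plain Nim heap of size 7, so its Grundy value is 7.
By the Sprague-Grundy theorem, the Grundy value of a sum of independent games is the XOR of the component values.
Combined value = 3 ⊕ 4 ⊕ 6 ⊕ 7 = 6.

6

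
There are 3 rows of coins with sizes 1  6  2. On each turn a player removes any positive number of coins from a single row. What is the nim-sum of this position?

Nim-sum: 1 ^ 6 ^ 2 = 5.

5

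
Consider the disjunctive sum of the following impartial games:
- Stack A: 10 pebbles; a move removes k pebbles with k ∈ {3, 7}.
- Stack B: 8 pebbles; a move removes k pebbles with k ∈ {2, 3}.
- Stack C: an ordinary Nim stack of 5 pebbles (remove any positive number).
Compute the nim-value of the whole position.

Build the Grundy sequence for stack A with g(k) = mex{g(k−s) : s ∈ {3, 7}, s ≤ k}:
k:     0  1  2  3  4  5  6  7  8  9 10
g(k):  0  0  0  1  1  1  0  2  2  1  0
So g(10) = 0.
Build the Grundy sequence for stack B with g(k) = mex{g(k−s) : s ∈ {2, 3}, s ≤ k}:
g(0) = mex{} = 0
g(1) = mex{} = 0
g(2) = mex{0} = 1
g(3) = mex{0} = 1
g(4) = mex{0,1} = 2
g(5) = mex{1} = 0
g(6) = mex{1,2} = 0
g(7) = mex{0,2} = 1
g(8) = mex{0} = 1
So g(8) = 1.
Stack C is a plain Nim stack of size 5, so its Grundy value is 5.
By the Sprague-Grundy theorem, the Grundy value of a sum of independent games is the XOR of the component values.
Combined value = 0 ⊕ 1 ⊕ 5 = 4.

4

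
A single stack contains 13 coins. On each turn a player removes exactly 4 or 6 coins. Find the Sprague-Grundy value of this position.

0

Compute g(0), g(1), … for moves {4, 6}:
k:     0  1  2  3  4  5  6  7  8  9 10 11 12 13
g(k):  0  0  0  0  1  1  1  1  2  2  0  0  0  0
So g(13) = 0.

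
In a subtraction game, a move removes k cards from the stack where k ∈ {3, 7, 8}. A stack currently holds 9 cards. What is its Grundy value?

Grundy values for subtraction set {3, 7, 8}:
g(0) = mex{} = 0
g(1) = mex{} = 0
g(2) = mex{} = 0
g(3) = mex{0} = 1
g(4) = mex{0} = 1
g(5) = mex{0} = 1
g(6) = mex{1} = 0
g(7) = mex{0,1} = 2
g(8) = mex{0,1} = 2
g(9) = mex{0} = 1
So g(9) = 1.

1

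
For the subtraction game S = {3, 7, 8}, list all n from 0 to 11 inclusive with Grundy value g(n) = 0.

0, 1, 2, 6, 11

Compute g(0), g(1), … for moves {3, 7, 8}:
k:     0  1  2  3  4  5  6  7  8  9 10 11
g(k):  0  0  0  1  1  1  0  2  2  1  3  0
The P-positions (g = 0) in 0..11 are 0, 1, 2, 6, 11.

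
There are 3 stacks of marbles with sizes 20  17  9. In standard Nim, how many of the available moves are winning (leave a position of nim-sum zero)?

1

Bitwise XOR of the heap sizes:
  10100  (20)
  10001  (17)
  01001  (9)
  -----
  01100  (12)
The overall nim-sum is X = 12. A stack of size p has a winning move iff p XOR X < p (reduce it to p XOR X).
  20: 20 XOR 12 = 24 ≥ 20 — no move.
  17: 17 XOR 12 = 29 ≥ 17 — no move.
  9: 9 XOR 12 = 5 < 9 — winning move (to 5).
That gives 1 winning move.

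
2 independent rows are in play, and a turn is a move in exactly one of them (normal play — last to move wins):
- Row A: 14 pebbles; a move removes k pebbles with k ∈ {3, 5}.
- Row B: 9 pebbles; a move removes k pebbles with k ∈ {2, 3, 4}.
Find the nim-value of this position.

3

Grundy values for row A (subtraction set {3, 5}):
g(0) = mex{} = 0
g(1) = mex{} = 0
g(2) = mex{} = 0
g(3) = mex{0} = 1
g(4) = mex{0} = 1
g(5) = mex{0} = 1
g(6) = mex{0,1} = 2
g(7) = mex{0,1} = 2
g(8) = mex{1} = 0
g(9) = mex{1,2} = 0
g(10) = mex{1,2} = 0
g(11) = mex{0,2} = 1
g(12) = mex{0,2} = 1
g(13) = mex{0} = 1
g(14) = mex{0,1} = 2
So g(14) = 2.
Build the Grundy sequence for row B with g(k) = mex{g(k−s) : s ∈ {2, 3, 4}, s ≤ k}:
g(0) = mex{} = 0
g(1) = mex{} = 0
g(2) = mex{0} = 1
g(3) = mex{0} = 1
g(4) = mex{0,1} = 2
g(5) = mex{0,1} = 2
g(6) = mex{1,2} = 0
g(7) = mex{1,2} = 0
g(8) = mex{0,2} = 1
g(9) = mex{0,2} = 1
So g(9) = 1.
By the Sprague-Grundy theorem, the Grundy value of a sum of independent games is the XOR of the component values.
Combined value = 2 ⊕ 1 = 3.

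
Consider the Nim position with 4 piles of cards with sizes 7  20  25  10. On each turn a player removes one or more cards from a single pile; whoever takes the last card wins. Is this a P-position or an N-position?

Nim-sum: 7 ^ 20 ^ 25 ^ 10 = 0.
The nim-sum is 0, so this is a P-position: the player to move is in a losing position under optimal play.

P-position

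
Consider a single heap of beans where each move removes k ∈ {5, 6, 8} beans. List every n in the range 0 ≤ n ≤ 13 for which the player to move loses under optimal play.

0, 1, 2, 3, 4, 13

Compute g(0), g(1), … for moves {5, 6, 8}:
k:     0  1  2  3  4  5  6  7  8  9 10 11 12 13
g(k):  0  0  0  0  0  1  1  1  1  1  2  2  2  0
The P-positions (g = 0) in 0..13 are 0, 1, 2, 3, 4, 13.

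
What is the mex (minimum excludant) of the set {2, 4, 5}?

0 is not in the set, so the mex is 0.

0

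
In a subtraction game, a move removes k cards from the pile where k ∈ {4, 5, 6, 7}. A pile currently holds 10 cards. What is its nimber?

Grundy values for subtraction set {4, 5, 6, 7}:
k:     0  1  2  3  4  5  6  7  8  9 10
g(k):  0  0  0  0  1  1  1  1  2  2  2
So g(10) = 2.

2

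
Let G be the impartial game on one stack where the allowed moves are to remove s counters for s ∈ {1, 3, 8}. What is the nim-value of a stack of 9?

Grundy values for subtraction set {1, 3, 8}:
g(0) = mex{} = 0
g(1) = mex{0} = 1
g(2) = mex{1} = 0
g(3) = mex{0} = 1
g(4) = mex{1} = 0
g(5) = mex{0} = 1
g(6) = mex{1} = 0
g(7) = mex{0} = 1
g(8) = mex{0,1} = 2
g(9) = mex{0,1,2} = 3
So g(9) = 3.

3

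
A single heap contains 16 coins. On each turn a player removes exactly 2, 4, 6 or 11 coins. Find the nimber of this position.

Build the Grundy sequence with g(k) = mex{g(k−s) : s ∈ {2, 4, 6, 11}, s ≤ k}:
k:     0  1  2  3  4  5  6  7  8  9 10 11 12 13 14 15 16
g(k):  0  0  1  1  2  2  3  3  0  0  1  1  2  2  3  3  0
So g(16) = 0.

0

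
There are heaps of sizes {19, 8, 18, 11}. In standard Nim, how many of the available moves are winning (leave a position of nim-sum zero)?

3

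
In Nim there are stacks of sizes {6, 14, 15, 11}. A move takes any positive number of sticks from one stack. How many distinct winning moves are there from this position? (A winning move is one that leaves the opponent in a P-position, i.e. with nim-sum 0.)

Compute the nim-sum pairwise:
6 XOR 14 = 8
8 XOR 15 = 7
7 XOR 11 = 12
The overall nim-sum is X = 12. A stack of size p has a winning move iff p XOR X < p (reduce it to p XOR X).
  6: 6 XOR 12 = 10 ≥ 6 — no move.
  14: 14 XOR 12 = 2 < 14 — winning move (to 2).
  15: 15 XOR 12 = 3 < 15 — winning move (to 3).
  11: 11 XOR 12 = 7 < 11 — winning move (to 7).
That gives 3 winning moves.

3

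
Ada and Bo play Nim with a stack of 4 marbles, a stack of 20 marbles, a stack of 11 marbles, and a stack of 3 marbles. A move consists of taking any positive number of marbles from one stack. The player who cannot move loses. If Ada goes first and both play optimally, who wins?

Bitwise XOR of the heap sizes:
  00100  (4)
  10100  (20)
  01011  (11)
  00011  (3)
  -----
  11000  (24)
The nim-sum is 24 ≠ 0, so this is an N-position: the player to move can win; Ada has a winning move.

Ada wins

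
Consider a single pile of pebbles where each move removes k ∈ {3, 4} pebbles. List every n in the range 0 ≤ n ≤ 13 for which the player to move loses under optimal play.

0, 1, 2, 7, 8, 9

Build the Grundy sequence with g(k) = mex{g(k−s) : s ∈ {3, 4}, s ≤ k}:
g(0) = mex{} = 0
g(1) = mex{} = 0
g(2) = mex{} = 0
g(3) = mex{0} = 1
g(4) = mex{0} = 1
g(5) = mex{0} = 1
g(6) = mex{0,1} = 2
g(7) = mex{1} = 0
g(8) = mex{1} = 0
g(9) = mex{1,2} = 0
g(10) = mex{0,2} = 1
g(11) = mex{0} = 1
g(12) = mex{0} = 1
g(13) = mex{0,1} = 2
The P-positions (g = 0) in 0..13 are 0, 1, 2, 7, 8, 9.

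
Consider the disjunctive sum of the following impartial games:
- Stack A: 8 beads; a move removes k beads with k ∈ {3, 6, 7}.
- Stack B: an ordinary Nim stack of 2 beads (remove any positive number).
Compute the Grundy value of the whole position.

Build the Grundy sequence for stack A with g(k) = mex{g(k−s) : s ∈ {3, 6, 7}, s ≤ k}:
g(0) = mex{} = 0
g(1) = mex{} = 0
g(2) = mex{} = 0
g(3) = mex{0} = 1
g(4) = mex{0} = 1
g(5) = mex{0} = 1
g(6) = mex{0,1} = 2
g(7) = mex{0,1} = 2
g(8) = mex{0,1} = 2
So g(8) = 2.
Stack B is a plain Nim stack of size 2, so its Grundy value is 2.
By the Sprague-Grundy theorem, the Grundy value of a sum of independent games is the XOR of the component values.
Combined value = 2 ⊕ 2 = 0.

0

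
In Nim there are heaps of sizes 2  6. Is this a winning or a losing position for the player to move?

Winning position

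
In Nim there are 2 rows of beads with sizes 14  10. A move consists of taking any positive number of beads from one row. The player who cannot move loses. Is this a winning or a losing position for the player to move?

Write each in binary and XOR column by column:
  1110  (14)
  1010  (10)
  ----
  0100  (4)
The nim-sum is 4 ≠ 0, so this is an N-position: the player to move can win.

Winning position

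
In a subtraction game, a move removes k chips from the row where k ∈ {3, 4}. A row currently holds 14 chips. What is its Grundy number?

0

Compute g(0), g(1), … for moves {3, 4}:
k:     0  1  2  3  4  5  6  7  8  9 10 11 12 13 14
g(k):  0  0  0  1  1  1  2  0  0  0  1  1  1  2  0
So g(14) = 0.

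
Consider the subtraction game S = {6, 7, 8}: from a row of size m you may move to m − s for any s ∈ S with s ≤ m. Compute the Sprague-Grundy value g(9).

Compute g(0), g(1), … for moves {6, 7, 8}:
g(0) = mex{} = 0
g(1) = mex{} = 0
g(2) = mex{} = 0
g(3) = mex{} = 0
g(4) = mex{} = 0
g(5) = mex{} = 0
g(6) = mex{0} = 1
g(7) = mex{0} = 1
g(8) = mex{0} = 1
g(9) = mex{0} = 1
So g(9) = 1.

1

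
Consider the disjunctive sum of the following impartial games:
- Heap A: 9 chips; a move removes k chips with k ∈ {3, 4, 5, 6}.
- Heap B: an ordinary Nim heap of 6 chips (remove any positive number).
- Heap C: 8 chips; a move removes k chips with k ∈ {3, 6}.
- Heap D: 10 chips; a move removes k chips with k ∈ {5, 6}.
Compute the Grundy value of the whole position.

6

Grundy values for heap A (subtraction set {3, 4, 5, 6}):
g(0) = mex{} = 0
g(1) = mex{} = 0
g(2) = mex{} = 0
g(3) = mex{0} = 1
g(4) = mex{0} = 1
g(5) = mex{0} = 1
g(6) = mex{0,1} = 2
g(7) = mex{0,1} = 2
g(8) = mex{0,1} = 2
g(9) = mex{1,2} = 0
So g(9) = 0.
Heap B is a plain Nim heap of size 6, so its Grundy value is 6.
For heap C, compute g(0), g(1), … with moves {3, 6}:
g(0) = mex{} = 0
g(1) = mex{} = 0
g(2) = mex{} = 0
g(3) = mex{0} = 1
g(4) = mex{0} = 1
g(5) = mex{0} = 1
g(6) = mex{0,1} = 2
g(7) = mex{0,1} = 2
g(8) = mex{0,1} = 2
So g(8) = 2.
Build the Grundy sequence for heap D with g(k) = mex{g(k−s) : s ∈ {5, 6}, s ≤ k}:
k:     0  1  2  3  4  5  6  7  8  9 10
g(k):  0  0  0  0  0  1  1  1  1  1  2
So g(10) = 2.
The value of a disjunctive sum is the nim-sum of the parts.
Combined value = 0 ⊕ 6 ⊕ 2 ⊕ 2 = 6.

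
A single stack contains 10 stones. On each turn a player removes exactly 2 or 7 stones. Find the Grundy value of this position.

Build the Grundy sequence with g(k) = mex{g(k−s) : s ∈ {2, 7}, s ≤ k}:
g(0) = mex{} = 0
g(1) = mex{} = 0
g(2) = mex{0} = 1
g(3) = mex{0} = 1
g(4) = mex{1} = 0
g(5) = mex{1} = 0
g(6) = mex{0} = 1
g(7) = mex{0} = 1
g(8) = mex{0,1} = 2
g(9) = mex{1} = 0
g(10) = mex{1,2} = 0
So g(10) = 0.

0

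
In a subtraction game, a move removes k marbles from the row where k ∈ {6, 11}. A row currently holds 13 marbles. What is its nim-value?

2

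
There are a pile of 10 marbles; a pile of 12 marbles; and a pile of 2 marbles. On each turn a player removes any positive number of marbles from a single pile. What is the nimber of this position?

Nim-sum: 10 XOR 12 XOR 2 = 4.

4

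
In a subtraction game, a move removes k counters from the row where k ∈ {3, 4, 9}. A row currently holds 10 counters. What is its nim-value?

Build the Grundy sequence with g(k) = mex{g(k−s) : s ∈ {3, 4, 9}, s ≤ k}:
k:     0  1  2  3  4  5  6  7  8  9 10
g(k):  0  0  0  1  1  1  2  0  0  3  1
So g(10) = 1.

1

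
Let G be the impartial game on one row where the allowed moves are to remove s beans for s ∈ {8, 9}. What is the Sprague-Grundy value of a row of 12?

1

Grundy values for subtraction set {8, 9}:
k:     0  1  2  3  4  5  6  7  8  9 10 11 12
g(k):  0  0  0  0  0  0  0  0  1  1  1  1  1
So g(12) = 1.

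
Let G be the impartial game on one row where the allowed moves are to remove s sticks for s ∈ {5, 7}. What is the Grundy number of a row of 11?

2

Build the Grundy sequence with g(k) = mex{g(k−s) : s ∈ {5, 7}, s ≤ k}:
g(0) = mex{} = 0
g(1) = mex{} = 0
g(2) = mex{} = 0
g(3) = mex{} = 0
g(4) = mex{} = 0
g(5) = mex{0} = 1
g(6) = mex{0} = 1
g(7) = mex{0} = 1
g(8) = mex{0} = 1
g(9) = mex{0} = 1
g(10) = mex{0,1} = 2
g(11) = mex{0,1} = 2
So g(11) = 2.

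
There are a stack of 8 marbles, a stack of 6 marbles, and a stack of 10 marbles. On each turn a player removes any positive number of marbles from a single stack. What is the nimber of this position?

4

Nim-sum: 8 XOR 6 XOR 10 = 4.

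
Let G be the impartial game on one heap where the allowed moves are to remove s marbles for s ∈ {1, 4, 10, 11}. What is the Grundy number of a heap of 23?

2

Grundy values for subtraction set {1, 4, 10, 11}:
k:     0  1  2  3  4  5  6  7  8  9 10 11 12 13 14 15 16 17 18 19 20 21 22 23
g(k):  0  1  0  1  2  0  1  0  1  2  3  2  3  4  0  1  2  3  2  0  1  0  1  2
So g(23) = 2.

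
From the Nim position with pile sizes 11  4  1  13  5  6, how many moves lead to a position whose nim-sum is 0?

0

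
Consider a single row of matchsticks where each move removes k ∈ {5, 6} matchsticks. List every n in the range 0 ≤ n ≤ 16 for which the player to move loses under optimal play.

Build the Grundy sequence with g(k) = mex{g(k−s) : s ∈ {5, 6}, s ≤ k}:
k:     0  1  2  3  4  5  6  7  8  9 10 11 12 13 14 15 16
g(k):  0  0  0  0  0  1  1  1  1  1  2  0  0  0  0  0  1
The P-positions (g = 0) in 0..16 are 0, 1, 2, 3, 4, 11, 12, 13, 14, 15.

0, 1, 2, 3, 4, 11, 12, 13, 14, 15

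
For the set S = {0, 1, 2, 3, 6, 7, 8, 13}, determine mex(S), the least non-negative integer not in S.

4

The values 0, 1, 2, 3 are all present; 4 is the first non-negative integer missing from the set.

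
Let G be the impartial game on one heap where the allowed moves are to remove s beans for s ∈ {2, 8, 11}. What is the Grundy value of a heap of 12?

1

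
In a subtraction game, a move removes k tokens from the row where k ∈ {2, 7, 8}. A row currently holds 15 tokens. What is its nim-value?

0

Compute g(0), g(1), … for moves {2, 7, 8}:
k:     0  1  2  3  4  5  6  7  8  9 10 11 12 13 14 15
g(k):  0  0  1  1  0  0  1  1  2  2  0  3  1  2  0  0
So g(15) = 0.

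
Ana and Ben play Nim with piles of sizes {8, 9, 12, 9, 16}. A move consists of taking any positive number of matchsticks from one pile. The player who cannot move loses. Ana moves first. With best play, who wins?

Bitwise XOR of the heap sizes:
  01000  (8)
  01001  (9)
  01100  (12)
  01001  (9)
  10000  (16)
  -----
  10100  (20)
The nim-sum is 20 ≠ 0, so this is an N-position: the player to move can win; Ana has a winning move.

Ana wins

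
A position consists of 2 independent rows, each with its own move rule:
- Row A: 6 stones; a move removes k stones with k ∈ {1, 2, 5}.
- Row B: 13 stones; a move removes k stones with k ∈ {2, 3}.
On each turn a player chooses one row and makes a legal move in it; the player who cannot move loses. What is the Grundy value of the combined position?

1

Grundy values for row A (subtraction set {1, 2, 5}):
k:     0  1  2  3  4  5  6
g(k):  0  1  2  0  1  2  0
So g(6) = 0.
Build the Grundy sequence for row B with g(k) = mex{g(k−s) : s ∈ {2, 3}, s ≤ k}:
g(0) = mex{} = 0
g(1) = mex{} = 0
g(2) = mex{0} = 1
g(3) = mex{0} = 1
g(4) = mex{0,1} = 2
g(5) = mex{1} = 0
g(6) = mex{1,2} = 0
g(7) = mex{0,2} = 1
g(8) = mex{0} = 1
g(9) = mex{0,1} = 2
g(10) = mex{1} = 0
g(11) = mex{1,2} = 0
g(12) = mex{0,2} = 1
g(13) = mex{0} = 1
So g(13) = 1.
The value of a disjunctive sum is the nim-sum of the parts.
Combined value = 0 XOR 1 = 1.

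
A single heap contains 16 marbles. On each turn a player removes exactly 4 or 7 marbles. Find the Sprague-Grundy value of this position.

1

Compute g(0), g(1), … for moves {4, 7}:
k:     0  1  2  3  4  5  6  7  8  9 10 11 12 13 14 15 16
g(k):  0  0  0  0  1  1  1  1  2  2  2  0  0  0  0  1  1
So g(16) = 1.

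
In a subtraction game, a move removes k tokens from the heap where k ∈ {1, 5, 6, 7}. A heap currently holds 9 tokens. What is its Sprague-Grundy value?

3

Grundy values for subtraction set {1, 5, 6, 7}:
k:     0  1  2  3  4  5  6  7  8  9
g(k):  0  1  0  1  0  1  2  3  2  3
So g(9) = 3.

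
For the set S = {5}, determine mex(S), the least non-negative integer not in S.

0

0 is not in the set, so the mex is 0.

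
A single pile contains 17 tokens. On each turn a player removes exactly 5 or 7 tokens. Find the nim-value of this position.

1

Build the Grundy sequence with g(k) = mex{g(k−s) : s ∈ {5, 7}, s ≤ k}:
k:     0  1  2  3  4  5  6  7  8  9 10 11 12 13 14 15 16 17
g(k):  0  0  0  0  0  1  1  1  1  1  2  2  0  0  0  0  0  1
So g(17) = 1.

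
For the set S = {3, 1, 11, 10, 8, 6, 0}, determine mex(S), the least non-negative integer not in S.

2

The values 0, 1 are all present; 2 is the first non-negative integer missing from the set.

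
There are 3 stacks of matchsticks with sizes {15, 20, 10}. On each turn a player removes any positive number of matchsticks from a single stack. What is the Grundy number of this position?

17

Compute the nim-sum pairwise:
15 ^ 20 = 27
27 ^ 10 = 17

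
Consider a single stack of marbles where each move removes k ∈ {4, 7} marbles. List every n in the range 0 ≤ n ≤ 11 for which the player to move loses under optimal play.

Grundy values for subtraction set {4, 7}:
g(0) = mex{} = 0
g(1) = mex{} = 0
g(2) = mex{} = 0
g(3) = mex{} = 0
g(4) = mex{0} = 1
g(5) = mex{0} = 1
g(6) = mex{0} = 1
g(7) = mex{0} = 1
g(8) = mex{0,1} = 2
g(9) = mex{0,1} = 2
g(10) = mex{0,1} = 2
g(11) = mex{1} = 0
The P-positions (g = 0) in 0..11 are 0, 1, 2, 3, 11.

0, 1, 2, 3, 11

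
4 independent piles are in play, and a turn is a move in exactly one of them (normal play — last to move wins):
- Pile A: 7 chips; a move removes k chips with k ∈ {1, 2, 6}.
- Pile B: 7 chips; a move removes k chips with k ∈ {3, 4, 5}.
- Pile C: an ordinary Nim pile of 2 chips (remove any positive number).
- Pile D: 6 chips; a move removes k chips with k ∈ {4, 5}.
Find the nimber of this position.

Build the Grundy sequence for pile A with g(k) = mex{g(k−s) : s ∈ {1, 2, 6}, s ≤ k}:
g(0) = mex{} = 0
g(1) = mex{0} = 1
g(2) = mex{0,1} = 2
g(3) = mex{1,2} = 0
g(4) = mex{0,2} = 1
g(5) = mex{0,1} = 2
g(6) = mex{0,1,2} = 3
g(7) = mex{1,2,3} = 0
So g(7) = 0.
For pile B, compute g(0), g(1), … with moves {3, 4, 5}:
k:     0  1  2  3  4  5  6  7
g(k):  0  0  0  1  1  1  2  2
So g(7) = 2.
Pile C is a plain Nim pile of size 2, so its Grundy value is 2.
Build the Grundy sequence for pile D with g(k) = mex{g(k−s) : s ∈ {4, 5}, s ≤ k}:
k:     0  1  2  3  4  5  6
g(k):  0  0  0  0  1  1  1
So g(6) = 1.
By the Sprague-Grundy theorem, the Grundy value of a sum of independent games is the XOR of the component values.
Combined value = 0 ⊕ 2 ⊕ 2 ⊕ 1 = 1.

1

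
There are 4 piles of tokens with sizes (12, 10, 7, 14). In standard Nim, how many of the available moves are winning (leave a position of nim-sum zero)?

3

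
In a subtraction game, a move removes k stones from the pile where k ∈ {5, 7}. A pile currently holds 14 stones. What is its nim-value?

0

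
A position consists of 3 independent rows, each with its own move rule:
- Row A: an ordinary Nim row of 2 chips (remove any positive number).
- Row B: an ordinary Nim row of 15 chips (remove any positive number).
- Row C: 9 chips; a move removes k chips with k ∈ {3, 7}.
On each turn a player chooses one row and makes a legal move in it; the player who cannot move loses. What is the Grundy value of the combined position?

Row A is a plain Nim row of size 2, so its Grundy value is 2.
Row B is a plain Nim row of size 15, so its Grundy value is 15.
Build the Grundy sequence for row C with g(k) = mex{g(k−s) : s ∈ {3, 7}, s ≤ k}:
g(0) = mex{} = 0
g(1) = mex{} = 0
g(2) = mex{} = 0
g(3) = mex{0} = 1
g(4) = mex{0} = 1
g(5) = mex{0} = 1
g(6) = mex{1} = 0
g(7) = mex{0,1} = 2
g(8) = mex{0,1} = 2
g(9) = mex{0} = 1
So g(9) = 1.
The value of a disjunctive sum is the nim-sum of the parts.
Combined value = 2 XOR 15 XOR 1 = 12.

12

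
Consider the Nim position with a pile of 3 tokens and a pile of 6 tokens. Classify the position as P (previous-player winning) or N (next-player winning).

N-position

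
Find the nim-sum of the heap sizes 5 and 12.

9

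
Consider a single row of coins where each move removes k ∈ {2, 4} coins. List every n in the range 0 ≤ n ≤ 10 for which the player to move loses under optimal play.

0, 1, 6, 7

Build the Grundy sequence with g(k) = mex{g(k−s) : s ∈ {2, 4}, s ≤ k}:
k:     0  1  2  3  4  5  6  7  8  9 10
g(k):  0  0  1  1  2  2  0  0  1  1  2
The P-positions (g = 0) in 0..10 are 0, 1, 6, 7.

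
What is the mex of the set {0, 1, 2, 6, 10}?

3

The values 0, 1, 2 are all present; 3 is the first non-negative integer missing from the set.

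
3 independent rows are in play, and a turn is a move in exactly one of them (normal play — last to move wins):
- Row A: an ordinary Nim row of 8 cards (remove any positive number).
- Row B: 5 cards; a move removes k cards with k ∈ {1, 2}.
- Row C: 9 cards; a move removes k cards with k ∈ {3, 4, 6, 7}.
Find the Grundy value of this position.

9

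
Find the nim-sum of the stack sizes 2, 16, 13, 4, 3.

24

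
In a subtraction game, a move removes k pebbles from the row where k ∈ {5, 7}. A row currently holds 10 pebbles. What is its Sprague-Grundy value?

Build the Grundy sequence with g(k) = mex{g(k−s) : s ∈ {5, 7}, s ≤ k}:
k:     0  1  2  3  4  5  6  7  8  9 10
g(k):  0  0  0  0  0  1  1  1  1  1  2
So g(10) = 2.

2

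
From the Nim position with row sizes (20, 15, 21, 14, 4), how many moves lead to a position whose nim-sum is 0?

5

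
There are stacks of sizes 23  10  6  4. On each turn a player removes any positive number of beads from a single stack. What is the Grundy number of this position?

Compute the nim-sum pairwise:
23 XOR 10 = 29
29 XOR 6 = 27
27 XOR 4 = 31

31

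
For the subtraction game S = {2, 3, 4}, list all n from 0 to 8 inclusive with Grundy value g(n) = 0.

Build the Grundy sequence with g(k) = mex{g(k−s) : s ∈ {2, 3, 4}, s ≤ k}:
k:     0  1  2  3  4  5  6  7  8
g(k):  0  0  1  1  2  2  0  0  1
The P-positions (g = 0) in 0..8 are 0, 1, 6, 7.

0, 1, 6, 7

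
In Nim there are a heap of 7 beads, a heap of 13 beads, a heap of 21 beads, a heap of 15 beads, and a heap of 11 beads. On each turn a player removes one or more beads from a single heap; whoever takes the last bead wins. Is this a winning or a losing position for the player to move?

Winning position

Write each in binary and XOR column by column:
  00111  (7)
  01101  (13)
  10101  (21)
  01111  (15)
  01011  (11)
  -----
  11011  (27)
The nim-sum is 27 ≠ 0, so this is an N-position: the player to move can win.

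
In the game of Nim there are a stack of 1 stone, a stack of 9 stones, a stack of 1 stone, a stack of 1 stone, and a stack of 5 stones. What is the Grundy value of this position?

13

Compute the nim-sum pairwise:
1 ^ 9 = 8
8 ^ 1 = 9
9 ^ 1 = 8
8 ^ 5 = 13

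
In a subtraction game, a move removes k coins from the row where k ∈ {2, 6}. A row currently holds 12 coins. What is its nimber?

0

Compute g(0), g(1), … for moves {2, 6}:
g(0) = mex{} = 0
g(1) = mex{} = 0
g(2) = mex{0} = 1
g(3) = mex{0} = 1
g(4) = mex{1} = 0
g(5) = mex{1} = 0
g(6) = mex{0} = 1
g(7) = mex{0} = 1
g(8) = mex{1} = 0
g(9) = mex{1} = 0
g(10) = mex{0} = 1
g(11) = mex{0} = 1
g(12) = mex{1} = 0
So g(12) = 0.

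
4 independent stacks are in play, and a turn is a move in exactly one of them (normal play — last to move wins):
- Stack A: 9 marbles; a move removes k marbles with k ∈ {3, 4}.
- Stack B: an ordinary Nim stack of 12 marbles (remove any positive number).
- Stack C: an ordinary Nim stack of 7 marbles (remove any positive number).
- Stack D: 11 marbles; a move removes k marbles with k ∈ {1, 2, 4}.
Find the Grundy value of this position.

9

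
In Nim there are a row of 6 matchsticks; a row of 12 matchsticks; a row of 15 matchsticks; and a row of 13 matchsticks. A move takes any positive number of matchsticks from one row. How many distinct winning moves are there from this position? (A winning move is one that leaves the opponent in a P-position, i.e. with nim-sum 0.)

Compute the nim-sum pairwise:
6 ⊕ 12 = 10
10 ⊕ 15 = 5
5 ⊕ 13 = 8
The overall nim-sum is X = 8. A row of size p has a winning move iff p XOR X < p (reduce it to p XOR X).
  6: 6 XOR 8 = 14 ≥ 6 — no move.
  12: 12 XOR 8 = 4 < 12 — winning move (to 4).
  15: 15 XOR 8 = 7 < 15 — winning move (to 7).
  13: 13 XOR 8 = 5 < 13 — winning move (to 5).
That gives 3 winning moves.

3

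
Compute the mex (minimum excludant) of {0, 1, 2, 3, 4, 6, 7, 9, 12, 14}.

The values 0, 1, 2, 3, 4 are all present; 5 is the first non-negative integer missing from the set.

5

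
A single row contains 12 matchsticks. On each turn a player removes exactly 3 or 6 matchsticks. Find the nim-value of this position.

1

Grundy values for subtraction set {3, 6}:
g(0) = mex{} = 0
g(1) = mex{} = 0
g(2) = mex{} = 0
g(3) = mex{0} = 1
g(4) = mex{0} = 1
g(5) = mex{0} = 1
g(6) = mex{0,1} = 2
g(7) = mex{0,1} = 2
g(8) = mex{0,1} = 2
g(9) = mex{1,2} = 0
g(10) = mex{1,2} = 0
g(11) = mex{1,2} = 0
g(12) = mex{0,2} = 1
So g(12) = 1.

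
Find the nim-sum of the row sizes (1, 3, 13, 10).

5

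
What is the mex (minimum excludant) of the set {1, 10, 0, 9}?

2

The values 0, 1 are all present; 2 is the first non-negative integer missing from the set.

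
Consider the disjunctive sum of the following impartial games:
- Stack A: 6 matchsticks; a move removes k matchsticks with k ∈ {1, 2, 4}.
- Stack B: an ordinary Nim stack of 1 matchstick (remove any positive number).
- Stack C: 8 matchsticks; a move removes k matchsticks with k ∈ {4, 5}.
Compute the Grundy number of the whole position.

For stack A, compute g(0), g(1), … with moves {1, 2, 4}:
g(0) = mex{} = 0
g(1) = mex{0} = 1
g(2) = mex{0,1} = 2
g(3) = mex{1,2} = 0
g(4) = mex{0,2} = 1
g(5) = mex{0,1} = 2
g(6) = mex{1,2} = 0
So g(6) = 0.
Stack B is a plain Nim stack of size 1, so its Grundy value is 1.
Grundy values for stack C (subtraction set {4, 5}):
g(0) = mex{} = 0
g(1) = mex{} = 0
g(2) = mex{} = 0
g(3) = mex{} = 0
g(4) = mex{0} = 1
g(5) = mex{0} = 1
g(6) = mex{0} = 1
g(7) = mex{0} = 1
g(8) = mex{0,1} = 2
So g(8) = 2.
By the Sprague-Grundy theorem, the Grundy value of a sum of independent games is the XOR of the component values.
Combined value = 0 XOR 1 XOR 2 = 3.

3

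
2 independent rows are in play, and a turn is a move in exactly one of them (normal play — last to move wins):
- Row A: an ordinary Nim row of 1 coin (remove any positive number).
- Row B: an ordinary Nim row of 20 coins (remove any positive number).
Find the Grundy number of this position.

21

Row A is a plain Nim row of size 1, so its Grundy value is 1.
Row B is a plain Nim row of size 20, so its Grundy value is 20.
The value of a disjunctive sum is the nim-sum of the parts.
Combined value = 1 XOR 20 = 21.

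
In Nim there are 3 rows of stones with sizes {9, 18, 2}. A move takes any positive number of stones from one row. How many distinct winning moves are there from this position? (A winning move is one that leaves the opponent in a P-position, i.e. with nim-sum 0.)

Nim-sum: 9 ⊕ 18 ⊕ 2 = 25.
The overall nim-sum is X = 25. A row of size p has a winning move iff p XOR X < p (reduce it to p XOR X).
  9: 9 XOR 25 = 16 ≥ 9 — no move.
  18: 18 XOR 25 = 11 < 18 — winning move (to 11).
  2: 2 XOR 25 = 27 ≥ 2 — no move.
That gives 1 winning move.

1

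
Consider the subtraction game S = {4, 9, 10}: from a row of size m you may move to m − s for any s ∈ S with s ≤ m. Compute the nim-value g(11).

2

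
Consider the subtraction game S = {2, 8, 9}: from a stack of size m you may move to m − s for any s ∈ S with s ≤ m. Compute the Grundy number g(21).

Build the Grundy sequence with g(k) = mex{g(k−s) : s ∈ {2, 8, 9}, s ≤ k}:
k:     0  1  2  3  4  5  6  7  8  9 10 11 12 13 14 15 16 17 18 19 20 21
g(k):  0  0  1  1  0  0  1  1  2  2  3  0  2  1  3  0  0  1  1  2  3  0
So g(21) = 0.

0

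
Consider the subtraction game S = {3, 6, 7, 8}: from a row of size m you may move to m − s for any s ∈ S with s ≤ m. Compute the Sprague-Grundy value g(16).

1

Build the Grundy sequence with g(k) = mex{g(k−s) : s ∈ {3, 6, 7, 8}, s ≤ k}:
k:     0  1  2  3  4  5  6  7  8  9 10 11 12 13 14 15 16
g(k):  0  0  0  1  1  1  2  2  2  3  3  0  0  0  1  1  1
So g(16) = 1.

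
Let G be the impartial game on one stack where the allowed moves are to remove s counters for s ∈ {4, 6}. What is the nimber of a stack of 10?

Build the Grundy sequence with g(k) = mex{g(k−s) : s ∈ {4, 6}, s ≤ k}:
g(0) = mex{} = 0
g(1) = mex{} = 0
g(2) = mex{} = 0
g(3) = mex{} = 0
g(4) = mex{0} = 1
g(5) = mex{0} = 1
g(6) = mex{0} = 1
g(7) = mex{0} = 1
g(8) = mex{0,1} = 2
g(9) = mex{0,1} = 2
g(10) = mex{1} = 0
So g(10) = 0.

0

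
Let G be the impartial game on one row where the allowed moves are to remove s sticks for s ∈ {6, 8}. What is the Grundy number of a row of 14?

0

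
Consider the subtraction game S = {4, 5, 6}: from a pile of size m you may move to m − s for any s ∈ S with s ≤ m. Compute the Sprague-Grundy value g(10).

0

Build the Grundy sequence with g(k) = mex{g(k−s) : s ∈ {4, 5, 6}, s ≤ k}:
k:     0  1  2  3  4  5  6  7  8  9 10
g(k):  0  0  0  0  1  1  1  1  2  2  0
So g(10) = 0.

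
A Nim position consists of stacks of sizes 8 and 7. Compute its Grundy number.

Compute the nim-sum pairwise:
8 ^ 7 = 15

15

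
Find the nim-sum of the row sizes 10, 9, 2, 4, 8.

Compute the nim-sum pairwise:
10 XOR 9 = 3
3 XOR 2 = 1
1 XOR 4 = 5
5 XOR 8 = 13

13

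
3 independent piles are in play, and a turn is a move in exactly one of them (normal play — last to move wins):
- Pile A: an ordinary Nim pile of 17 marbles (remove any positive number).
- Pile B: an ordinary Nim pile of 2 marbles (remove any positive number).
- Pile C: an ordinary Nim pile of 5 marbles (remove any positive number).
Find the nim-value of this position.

22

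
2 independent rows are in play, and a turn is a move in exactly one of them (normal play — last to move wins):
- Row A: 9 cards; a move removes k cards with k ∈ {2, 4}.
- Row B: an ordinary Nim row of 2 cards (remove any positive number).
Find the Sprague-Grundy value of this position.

3

For row A, compute g(0), g(1), … with moves {2, 4}:
k:     0  1  2  3  4  5  6  7  8  9
g(k):  0  0  1  1  2  2  0  0  1  1
So g(9) = 1.
Row B is a plain Nim row of size 2, so its Grundy value is 2.
The value of a disjunctive sum is the nim-sum of the parts.
Combined value = 1 ⊕ 2 = 3.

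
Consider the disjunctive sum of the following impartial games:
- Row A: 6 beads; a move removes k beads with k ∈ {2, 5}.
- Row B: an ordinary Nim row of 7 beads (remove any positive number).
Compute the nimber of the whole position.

6

For row A, compute g(0), g(1), … with moves {2, 5}:
g(0) = mex{} = 0
g(1) = mex{} = 0
g(2) = mex{0} = 1
g(3) = mex{0} = 1
g(4) = mex{1} = 0
g(5) = mex{0,1} = 2
g(6) = mex{0} = 1
So g(6) = 1.
Row B is a plain Nim row of size 7, so its Grundy value is 7.
By the Sprague-Grundy theorem, the Grundy value of a sum of independent games is the XOR of the component values.
Combined value = 1 XOR 7 = 6.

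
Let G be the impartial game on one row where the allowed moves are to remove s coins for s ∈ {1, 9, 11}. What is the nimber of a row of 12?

Grundy values for subtraction set {1, 9, 11}:
g(0) = mex{} = 0
g(1) = mex{0} = 1
g(2) = mex{1} = 0
g(3) = mex{0} = 1
g(4) = mex{1} = 0
g(5) = mex{0} = 1
g(6) = mex{1} = 0
g(7) = mex{0} = 1
g(8) = mex{1} = 0
g(9) = mex{0} = 1
g(10) = mex{1} = 0
g(11) = mex{0} = 1
g(12) = mex{1} = 0
So g(12) = 0.

0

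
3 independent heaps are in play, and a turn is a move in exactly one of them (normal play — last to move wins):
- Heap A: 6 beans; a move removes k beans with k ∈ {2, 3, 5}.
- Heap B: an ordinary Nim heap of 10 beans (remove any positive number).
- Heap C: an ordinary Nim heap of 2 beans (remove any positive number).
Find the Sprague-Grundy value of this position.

11

Build the Grundy sequence for heap A with g(k) = mex{g(k−s) : s ∈ {2, 3, 5}, s ≤ k}:
g(0) = mex{} = 0
g(1) = mex{} = 0
g(2) = mex{0} = 1
g(3) = mex{0} = 1
g(4) = mex{0,1} = 2
g(5) = mex{0,1} = 2
g(6) = mex{0,1,2} = 3
So g(6) = 3.
Heap B is a plain Nim heap of size 10, so its Grundy value is 10.
Heap C is a plain Nim heap of size 2, so its Grundy value is 2.
By the Sprague-Grundy theorem, the Grundy value of a sum of independent games is the XOR of the component values.
Combined value = 3 XOR 10 XOR 2 = 11.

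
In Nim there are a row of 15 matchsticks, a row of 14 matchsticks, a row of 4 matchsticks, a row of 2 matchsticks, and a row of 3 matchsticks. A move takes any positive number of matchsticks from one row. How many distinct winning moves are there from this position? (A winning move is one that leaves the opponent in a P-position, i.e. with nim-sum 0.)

Compute the nim-sum pairwise:
15 ⊕ 14 = 1
1 ⊕ 4 = 5
5 ⊕ 2 = 7
7 ⊕ 3 = 4
The overall nim-sum is X = 4. A row of size p has a winning move iff p XOR X < p (reduce it to p XOR X).
  15: 15 XOR 4 = 11 < 15 — winning move (to 11).
  14: 14 XOR 4 = 10 < 14 — winning move (to 10).
  4: 4 XOR 4 = 0 < 4 — winning move (to 0).
  2: 2 XOR 4 = 6 ≥ 2 — no move.
  3: 3 XOR 4 = 7 ≥ 3 — no move.
That gives 3 winning moves.

3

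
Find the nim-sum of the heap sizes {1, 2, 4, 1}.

Compute the nim-sum pairwise:
1 ^ 2 = 3
3 ^ 4 = 7
7 ^ 1 = 6

6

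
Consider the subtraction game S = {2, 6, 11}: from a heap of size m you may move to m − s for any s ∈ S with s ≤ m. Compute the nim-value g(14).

3

Build the Grundy sequence with g(k) = mex{g(k−s) : s ∈ {2, 6, 11}, s ≤ k}:
k:     0  1  2  3  4  5  6  7  8  9 10 11 12 13 14
g(k):  0  0  1  1  0  0  1  1  0  0  1  1  2  0  3
So g(14) = 3.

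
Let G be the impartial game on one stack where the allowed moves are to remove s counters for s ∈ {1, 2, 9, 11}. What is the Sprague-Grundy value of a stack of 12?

2

Build the Grundy sequence with g(k) = mex{g(k−s) : s ∈ {1, 2, 9, 11}, s ≤ k}:
g(0) = mex{} = 0
g(1) = mex{0} = 1
g(2) = mex{0,1} = 2
g(3) = mex{1,2} = 0
g(4) = mex{0,2} = 1
g(5) = mex{0,1} = 2
g(6) = mex{1,2} = 0
g(7) = mex{0,2} = 1
g(8) = mex{0,1} = 2
g(9) = mex{0,1,2} = 3
g(10) = mex{1,2,3} = 0
g(11) = mex{0,2,3} = 1
g(12) = mex{0,1} = 2
So g(12) = 2.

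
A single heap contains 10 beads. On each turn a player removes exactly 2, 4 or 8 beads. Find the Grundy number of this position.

Compute g(0), g(1), … for moves {2, 4, 8}:
k:     0  1  2  3  4  5  6  7  8  9 10
g(k):  0  0  1  1  2  2  0  0  1  1  2
So g(10) = 2.

2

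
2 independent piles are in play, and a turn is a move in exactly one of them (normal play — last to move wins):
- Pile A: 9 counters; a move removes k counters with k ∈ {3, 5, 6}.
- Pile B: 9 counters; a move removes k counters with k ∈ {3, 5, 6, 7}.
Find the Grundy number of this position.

3

For pile A, compute g(0), g(1), … with moves {3, 5, 6}:
k:     0  1  2  3  4  5  6  7  8  9
g(k):  0  0  0  1  1  1  2  2  2  0
So g(9) = 0.
Build the Grundy sequence for pile B with g(k) = mex{g(k−s) : s ∈ {3, 5, 6, 7}, s ≤ k}:
g(0) = mex{} = 0
g(1) = mex{} = 0
g(2) = mex{} = 0
g(3) = mex{0} = 1
g(4) = mex{0} = 1
g(5) = mex{0} = 1
g(6) = mex{0,1} = 2
g(7) = mex{0,1} = 2
g(8) = mex{0,1} = 2
g(9) = mex{0,1,2} = 3
So g(9) = 3.
The value of a disjunctive sum is the nim-sum of the parts.
Combined value = 0 XOR 3 = 3.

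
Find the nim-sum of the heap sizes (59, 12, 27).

44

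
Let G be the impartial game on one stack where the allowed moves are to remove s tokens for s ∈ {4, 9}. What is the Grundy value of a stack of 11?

Grundy values for subtraction set {4, 9}:
k:     0  1  2  3  4  5  6  7  8  9 10 11
g(k):  0  0  0  0  1  1  1  1  0  2  2  2
So g(11) = 2.

2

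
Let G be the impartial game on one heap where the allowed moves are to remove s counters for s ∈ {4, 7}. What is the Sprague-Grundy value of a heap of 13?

0

Compute g(0), g(1), … for moves {4, 7}:
k:     0  1  2  3  4  5  6  7  8  9 10 11 12 13
g(k):  0  0  0  0  1  1  1  1  2  2  2  0  0  0
So g(13) = 0.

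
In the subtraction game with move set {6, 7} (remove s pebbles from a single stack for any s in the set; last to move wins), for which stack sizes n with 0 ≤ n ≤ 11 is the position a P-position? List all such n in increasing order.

Compute g(0), g(1), … for moves {6, 7}:
k:     0  1  2  3  4  5  6  7  8  9 10 11
g(k):  0  0  0  0  0  0  1  1  1  1  1  1
The P-positions (g = 0) in 0..11 are 0, 1, 2, 3, 4, 5.

0, 1, 2, 3, 4, 5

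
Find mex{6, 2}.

0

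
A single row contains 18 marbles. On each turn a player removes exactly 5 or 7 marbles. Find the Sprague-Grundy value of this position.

Build the Grundy sequence with g(k) = mex{g(k−s) : s ∈ {5, 7}, s ≤ k}:
k:     0  1  2  3  4  5  6  7  8  9 10 11 12 13 14 15 16 17 18
g(k):  0  0  0  0  0  1  1  1  1  1  2  2  0  0  0  0  0  1  1
So g(18) = 1.

1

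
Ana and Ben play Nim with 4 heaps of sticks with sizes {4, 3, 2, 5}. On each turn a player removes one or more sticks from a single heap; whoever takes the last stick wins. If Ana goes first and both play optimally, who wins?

Ben wins

Nim-sum: 4 ⊕ 3 ⊕ 2 ⊕ 5 = 0.
The nim-sum is 0, so this is a P-position: the player to move is in a losing position under optimal play; Ana is about to move from it and so loses — Ben wins.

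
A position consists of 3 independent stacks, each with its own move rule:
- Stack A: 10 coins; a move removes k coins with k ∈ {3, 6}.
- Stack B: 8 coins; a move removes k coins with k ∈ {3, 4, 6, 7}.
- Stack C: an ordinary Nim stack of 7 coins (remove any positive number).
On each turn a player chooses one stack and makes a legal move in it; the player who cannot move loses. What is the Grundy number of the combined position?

5

Build the Grundy sequence for stack A with g(k) = mex{g(k−s) : s ∈ {3, 6}, s ≤ k}:
k:     0  1  2  3  4  5  6  7  8  9 10
g(k):  0  0  0  1  1  1  2  2  2  0  0
So g(10) = 0.
Build the Grundy sequence for stack B with g(k) = mex{g(k−s) : s ∈ {3, 4, 6, 7}, s ≤ k}:
k:     0  1  2  3  4  5  6  7  8
g(k):  0  0  0  1  1  1  2  2  2
So g(8) = 2.
Stack C is a plain Nim stack of size 7, so its Grundy value is 7.
By the Sprague-Grundy theorem, the Grundy value of a sum of independent games is the XOR of the component values.
Combined value = 0 ⊕ 2 ⊕ 7 = 5.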